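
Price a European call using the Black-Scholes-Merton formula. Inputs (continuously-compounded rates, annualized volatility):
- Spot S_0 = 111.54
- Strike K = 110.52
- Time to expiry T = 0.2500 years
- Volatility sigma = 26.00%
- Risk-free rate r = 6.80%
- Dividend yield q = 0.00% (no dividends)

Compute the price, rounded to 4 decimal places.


d1 = (ln(S/K) + (r - q + 0.5*sigma^2) * T) / (sigma * sqrt(T)) = 0.26643670
d2 = d1 - sigma * sqrt(T) = 0.13643670
exp(-rT) = 0.98314368; exp(-qT) = 1.00000000
C = S_0 * exp(-qT) * N(d1) - K * exp(-rT) * N(d2)
N(d1) = 0.60504855; N(d2) = 0.55426197
C = 111.5400 * 1.00000000 * 0.60504855 - 110.5200 * 0.98314368 * 0.55426197 = 7.2627

Answer: Price = 7.2627


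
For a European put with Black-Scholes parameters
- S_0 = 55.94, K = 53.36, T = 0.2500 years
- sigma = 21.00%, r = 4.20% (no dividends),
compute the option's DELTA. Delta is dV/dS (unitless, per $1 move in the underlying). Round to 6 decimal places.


Answer: Delta = -0.273521

Derivation:
d1 = 0.6021979635; d2 = 0.4971979635
phi(d1) = 0.3327846394; exp(-qT) = 1.0000000000; exp(-rT) = 0.9895549326
N(-d1) = 0.2735211856
Delta = -exp(-qT) * N(-d1) = -1.0000000000 * 0.2735211856 = -0.273521


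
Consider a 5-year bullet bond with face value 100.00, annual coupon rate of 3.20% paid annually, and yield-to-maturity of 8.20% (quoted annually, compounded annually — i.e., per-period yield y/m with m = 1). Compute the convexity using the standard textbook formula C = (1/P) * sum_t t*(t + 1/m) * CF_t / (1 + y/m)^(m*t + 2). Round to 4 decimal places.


Coupon per period c = face * coupon_rate / m = 3.200000
Periods per year m = 1; per-period yield y/m = 0.082000
Number of cashflows N = 5
Cashflows (t years, CF_t, discount factor 1/(1+y/m)^(m*t), PV):
  t = 1.0000: CF_t = 3.200000, DF = 0.924214, PV = 2.957486
  t = 2.0000: CF_t = 3.200000, DF = 0.854172, PV = 2.733351
  t = 3.0000: CF_t = 3.200000, DF = 0.789438, PV = 2.526203
  t = 4.0000: CF_t = 3.200000, DF = 0.729610, PV = 2.334753
  t = 5.0000: CF_t = 103.200000, DF = 0.674316, PV = 69.589448
Price P = sum_t PV_t = 80.141241
Convexity numerator sum_t t*(t + 1/m) * CF_t / (1+y/m)^(m*t + 2):
  t = 1.0000: term = 5.052405
  t = 2.0000: term = 14.008518
  t = 3.0000: term = 25.893748
  t = 4.0000: term = 39.885626
  t = 5.0000: term = 1783.241352
Convexity = (1/P) * sum = 1868.081649 / 80.141241 = 23.309867

Answer: Convexity = 23.3099


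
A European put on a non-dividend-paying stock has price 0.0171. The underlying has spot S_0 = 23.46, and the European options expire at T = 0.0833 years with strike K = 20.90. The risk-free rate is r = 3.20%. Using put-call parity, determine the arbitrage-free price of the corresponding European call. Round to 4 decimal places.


Answer: Call price = 2.6327

Derivation:
Put-call parity: C - P = S_0 * exp(-qT) - K * exp(-rT).
S_0 * exp(-qT) = 23.4600 * 1.00000000 = 23.46000000
K * exp(-rT) = 20.9000 * 0.99733795 = 20.84436315
C = P + S*exp(-qT) - K*exp(-rT)
C = 0.0171 + 23.46000000 - 20.84436315 = 2.6327


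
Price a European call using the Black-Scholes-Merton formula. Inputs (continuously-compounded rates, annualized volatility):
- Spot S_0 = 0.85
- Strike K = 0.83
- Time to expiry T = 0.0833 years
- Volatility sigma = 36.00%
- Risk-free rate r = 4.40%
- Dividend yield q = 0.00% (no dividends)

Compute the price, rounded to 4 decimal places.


Answer: Price = 0.0475

Derivation:
d1 = (ln(S/K) + (r - q + 0.5*sigma^2) * T) / (sigma * sqrt(T)) = 0.31639050
d2 = d1 - sigma * sqrt(T) = 0.21248824
exp(-rT) = 0.99634151; exp(-qT) = 1.00000000
C = S_0 * exp(-qT) * N(d1) - K * exp(-rT) * N(d2)
N(d1) = 0.62414694; N(d2) = 0.58413692
C = 0.8500 * 1.00000000 * 0.62414694 - 0.8300 * 0.99634151 * 0.58413692 = 0.0475


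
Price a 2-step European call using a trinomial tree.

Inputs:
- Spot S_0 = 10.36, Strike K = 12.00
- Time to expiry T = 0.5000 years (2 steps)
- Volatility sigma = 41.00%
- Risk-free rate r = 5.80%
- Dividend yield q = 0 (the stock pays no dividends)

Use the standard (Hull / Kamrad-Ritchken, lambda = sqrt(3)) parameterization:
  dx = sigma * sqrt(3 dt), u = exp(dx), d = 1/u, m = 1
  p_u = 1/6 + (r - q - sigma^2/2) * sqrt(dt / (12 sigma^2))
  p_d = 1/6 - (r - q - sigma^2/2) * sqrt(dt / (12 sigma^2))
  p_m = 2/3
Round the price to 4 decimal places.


Answer: Price = V(0,0) = 0.7850

Derivation:
dt = T/N = 0.250000; dx = sigma*sqrt(3*dt) = 0.355070
u = exp(dx) = 1.426281; d = 1/u = 0.701124
p_u = 0.157496, p_m = 0.666667, p_d = 0.175837
Discount per step: exp(-r*dt) = 0.985605
Stock lattice S(k, j) with j the centered position index:
  k=0: S(0,+0) = 10.3600
  k=1: S(1,-1) = 7.2636; S(1,+0) = 10.3600; S(1,+1) = 14.7763
  k=2: S(2,-2) = 5.0927; S(2,-1) = 7.2636; S(2,+0) = 10.3600; S(2,+1) = 14.7763; S(2,+2) = 21.0751
Terminal payoffs V(N, j) = max(S_T - K, 0):
  V(2,-2) = 0.000000; V(2,-1) = 0.000000; V(2,+0) = 0.000000; V(2,+1) = 2.776272; V(2,+2) = 9.075117
Backward induction: V(k, j) = exp(-r*dt) * [p_u * V(k+1, j+1) + p_m * V(k+1, j) + p_d * V(k+1, j-1)]
  V(1,-1) = exp(-r*dt) * [p_u*0.000000 + p_m*0.000000 + p_d*0.000000] = 0.000000
  V(1,+0) = exp(-r*dt) * [p_u*2.776272 + p_m*0.000000 + p_d*0.000000] = 0.430957
  V(1,+1) = exp(-r*dt) * [p_u*9.075117 + p_m*2.776272 + p_d*0.000000] = 3.232923
  V(0,+0) = exp(-r*dt) * [p_u*3.232923 + p_m*0.430957 + p_d*0.000000] = 0.785012


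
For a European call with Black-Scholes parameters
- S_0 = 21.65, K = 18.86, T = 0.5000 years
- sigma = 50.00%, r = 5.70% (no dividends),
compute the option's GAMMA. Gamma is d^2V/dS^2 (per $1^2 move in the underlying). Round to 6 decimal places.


Answer: Gamma = 0.042260

Derivation:
d1 = 0.6476028327; d2 = 0.2940494421
phi(d1) = 0.3234750647; exp(-qT) = 1.0000000000; exp(-rT) = 0.9719022941
Gamma = exp(-qT) * phi(d1) / (S * sigma * sqrt(T)) = 1.0000000000 * 0.3234750647 / (21.6500 * 0.5000 * 0.7071067812) = 0.042260


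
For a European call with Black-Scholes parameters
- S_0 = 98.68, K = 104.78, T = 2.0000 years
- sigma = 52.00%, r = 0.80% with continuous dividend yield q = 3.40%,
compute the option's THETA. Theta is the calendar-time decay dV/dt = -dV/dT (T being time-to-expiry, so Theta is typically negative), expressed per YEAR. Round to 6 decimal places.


d1 = 0.2154219543; d2 = -0.5199690981
phi(d1) = 0.3897920675; exp(-qT) = 0.9342604736; exp(-rT) = 0.9841273201
Theta = -S*exp(-qT)*phi(d1)*sigma/(2*sqrt(T)) - r*K*exp(-rT)*N(d2) + q*S*exp(-qT)*N(d1)
N(d1) = 0.5852808226; N(d2) = 0.3015425567; sqrt(T) = 1.4142135624
Term 1 = -98.6800 * 0.9342604736 * 0.3897920675 * 0.5200 / (2 * 1.4142135624) = -6.6067589683
Term 2 = -0.0080 * 104.7800 * 0.9841273201 * 0.3015425567 = -0.2487529743
Term 3 = 0.0340 * 98.6800 * 0.9342604736 * 0.5852808226 = 1.8345955143
Theta = -6.6067589683 + (-0.2487529743) + (1.8345955143) = -5.020916

Answer: Theta = -5.020916


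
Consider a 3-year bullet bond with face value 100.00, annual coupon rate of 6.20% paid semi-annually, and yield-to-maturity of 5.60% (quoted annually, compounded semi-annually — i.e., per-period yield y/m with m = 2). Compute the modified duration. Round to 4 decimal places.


Answer: Modified duration = 2.7095

Derivation:
Coupon per period c = face * coupon_rate / m = 3.100000
Periods per year m = 2; per-period yield y/m = 0.028000
Number of cashflows N = 6
Cashflows (t years, CF_t, discount factor 1/(1+y/m)^(m*t), PV):
  t = 0.5000: CF_t = 3.100000, DF = 0.972763, PV = 3.015564
  t = 1.0000: CF_t = 3.100000, DF = 0.946267, PV = 2.933428
  t = 1.5000: CF_t = 3.100000, DF = 0.920493, PV = 2.853529
  t = 2.0000: CF_t = 3.100000, DF = 0.895422, PV = 2.775807
  t = 2.5000: CF_t = 3.100000, DF = 0.871033, PV = 2.700201
  t = 3.0000: CF_t = 103.100000, DF = 0.847308, PV = 87.357456
Price P = sum_t PV_t = 101.635986
First compute Macaulay numerator sum_t t * PV_t:
  t * PV_t at t = 0.5000: 1.507782
  t * PV_t at t = 1.0000: 2.933428
  t * PV_t at t = 1.5000: 4.280294
  t * PV_t at t = 2.0000: 5.551614
  t * PV_t at t = 2.5000: 6.750503
  t * PV_t at t = 3.0000: 262.072368
Macaulay duration D = 283.095988 / 101.635986 = 2.785391
Modified duration = D / (1 + y/m) = 2.785391 / (1 + 0.028000) = 2.709525


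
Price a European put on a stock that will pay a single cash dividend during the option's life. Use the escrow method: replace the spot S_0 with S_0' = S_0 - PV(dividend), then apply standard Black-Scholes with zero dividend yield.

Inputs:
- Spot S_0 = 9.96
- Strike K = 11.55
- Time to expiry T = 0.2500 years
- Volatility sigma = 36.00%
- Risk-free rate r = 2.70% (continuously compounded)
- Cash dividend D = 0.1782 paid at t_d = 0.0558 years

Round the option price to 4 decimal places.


PV(D) = D * exp(-r * t_d) = 0.1782 * 0.99849453 = 0.17793173
S_0' = S_0 - PV(D) = 9.9600 - 0.17793173 = 9.78206827
d1 = (ln(S_0'/K) + (r + sigma^2/2)*T) / (sigma*sqrt(T)) = -0.79546942
d2 = d1 - sigma*sqrt(T) = -0.97546942
exp(-rT) = 0.99327273
N(-d1) = 0.78682975; N(-d2) = 0.83533627
P = K * exp(-rT) * N(-d2) - S_0' * N(-d1) = 11.5500 * 0.99327273 * 0.83533627 - 9.78206827 * 0.78682975 = 1.8864

Answer: Price = 1.8864


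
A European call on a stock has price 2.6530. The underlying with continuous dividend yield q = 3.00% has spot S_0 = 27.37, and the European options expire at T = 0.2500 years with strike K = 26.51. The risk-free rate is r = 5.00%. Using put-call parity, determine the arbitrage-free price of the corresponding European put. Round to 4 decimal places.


Put-call parity: C - P = S_0 * exp(-qT) - K * exp(-rT).
S_0 * exp(-qT) = 27.3700 * 0.99252805 = 27.16549286
K * exp(-rT) = 26.5100 * 0.98757780 = 26.18068749
P = C - S*exp(-qT) + K*exp(-rT)
P = 2.6530 - 27.16549286 + 26.18068749 = 1.6682

Answer: Put price = 1.6682


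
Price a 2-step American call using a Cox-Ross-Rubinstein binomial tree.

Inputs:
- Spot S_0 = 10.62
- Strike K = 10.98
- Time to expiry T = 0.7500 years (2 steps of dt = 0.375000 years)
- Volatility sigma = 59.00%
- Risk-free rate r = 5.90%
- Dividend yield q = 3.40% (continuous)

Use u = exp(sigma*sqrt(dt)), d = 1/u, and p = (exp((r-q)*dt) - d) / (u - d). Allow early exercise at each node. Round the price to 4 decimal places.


Answer: Price = V(0,0) = 1.8686

Derivation:
dt = T/N = 0.375000
u = exp(sigma*sqrt(dt)) = 1.435194; d = 1/u = 0.696770
p = (exp((r-q)*dt) - d) / (u - d) = 0.423401
Discount per step: exp(-r*dt) = 0.978118
Stock lattice S(k, i) with i counting down-moves:
  k=0: S(0,0) = 10.6200
  k=1: S(1,0) = 15.2418; S(1,1) = 7.3997
  k=2: S(2,0) = 21.8749; S(2,1) = 10.6200; S(2,2) = 5.1559
Terminal payoffs V(N, i) = max(S_T - K, 0):
  V(2,0) = 10.894870; V(2,1) = 0.000000; V(2,2) = 0.000000
Backward induction: V(k, i) = exp(-r*dt) * [p * V(k+1, i) + (1-p) * V(k+1, i+1)]; then take max(V_cont, immediate exercise) for American.
  V(1,0) = exp(-r*dt) * [p*10.894870 + (1-p)*0.000000] = 4.511955; exercise = 4.261756; V(1,0) = max -> 4.511955
  V(1,1) = exp(-r*dt) * [p*0.000000 + (1-p)*0.000000] = 0.000000; exercise = 0.000000; V(1,1) = max -> 0.000000
  V(0,0) = exp(-r*dt) * [p*4.511955 + (1-p)*0.000000] = 1.868562; exercise = 0.000000; V(0,0) = max -> 1.868562


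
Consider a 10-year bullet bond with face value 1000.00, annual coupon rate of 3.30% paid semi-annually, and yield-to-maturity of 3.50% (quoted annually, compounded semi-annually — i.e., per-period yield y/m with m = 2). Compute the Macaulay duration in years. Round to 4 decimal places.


Answer: Macaulay duration = 8.5837 years

Derivation:
Coupon per period c = face * coupon_rate / m = 16.500000
Periods per year m = 2; per-period yield y/m = 0.017500
Number of cashflows N = 20
Cashflows (t years, CF_t, discount factor 1/(1+y/m)^(m*t), PV):
  t = 0.5000: CF_t = 16.500000, DF = 0.982801, PV = 16.216216
  t = 1.0000: CF_t = 16.500000, DF = 0.965898, PV = 15.937313
  t = 1.5000: CF_t = 16.500000, DF = 0.949285, PV = 15.663207
  t = 2.0000: CF_t = 16.500000, DF = 0.932959, PV = 15.393815
  t = 2.5000: CF_t = 16.500000, DF = 0.916913, PV = 15.129057
  t = 3.0000: CF_t = 16.500000, DF = 0.901143, PV = 14.868852
  t = 3.5000: CF_t = 16.500000, DF = 0.885644, PV = 14.613122
  t = 4.0000: CF_t = 16.500000, DF = 0.870412, PV = 14.361791
  t = 4.5000: CF_t = 16.500000, DF = 0.855441, PV = 14.114782
  t = 5.0000: CF_t = 16.500000, DF = 0.840729, PV = 13.872022
  t = 5.5000: CF_t = 16.500000, DF = 0.826269, PV = 13.633437
  t = 6.0000: CF_t = 16.500000, DF = 0.812058, PV = 13.398955
  t = 6.5000: CF_t = 16.500000, DF = 0.798091, PV = 13.168506
  t = 7.0000: CF_t = 16.500000, DF = 0.784365, PV = 12.942021
  t = 7.5000: CF_t = 16.500000, DF = 0.770875, PV = 12.719431
  t = 8.0000: CF_t = 16.500000, DF = 0.757616, PV = 12.500669
  t = 8.5000: CF_t = 16.500000, DF = 0.744586, PV = 12.285670
  t = 9.0000: CF_t = 16.500000, DF = 0.731780, PV = 12.074368
  t = 9.5000: CF_t = 16.500000, DF = 0.719194, PV = 11.866701
  t = 10.0000: CF_t = 1016.500000, DF = 0.706825, PV = 718.487183
Price P = sum_t PV_t = 983.247119
Macaulay numerator sum_t t * PV_t:
  t * PV_t at t = 0.5000: 8.108108
  t * PV_t at t = 1.0000: 15.937313
  t * PV_t at t = 1.5000: 23.494811
  t * PV_t at t = 2.0000: 30.787631
  t * PV_t at t = 2.5000: 37.822642
  t * PV_t at t = 3.0000: 44.606556
  t * PV_t at t = 3.5000: 51.145928
  t * PV_t at t = 4.0000: 57.447164
  t * PV_t at t = 4.5000: 63.516520
  t * PV_t at t = 5.0000: 69.360109
  t * PV_t at t = 5.5000: 74.983902
  t * PV_t at t = 6.0000: 80.393730
  t * PV_t at t = 6.5000: 85.595290
  t * PV_t at t = 7.0000: 90.594146
  t * PV_t at t = 7.5000: 95.395731
  t * PV_t at t = 8.0000: 100.005352
  t * PV_t at t = 8.5000: 104.428194
  t * PV_t at t = 9.0000: 108.669316
  t * PV_t at t = 9.5000: 112.733661
  t * PV_t at t = 10.0000: 7184.871827
Macaulay duration D = (sum_t t * PV_t) / P = 8439.897930 / 983.247119 = 8.583700


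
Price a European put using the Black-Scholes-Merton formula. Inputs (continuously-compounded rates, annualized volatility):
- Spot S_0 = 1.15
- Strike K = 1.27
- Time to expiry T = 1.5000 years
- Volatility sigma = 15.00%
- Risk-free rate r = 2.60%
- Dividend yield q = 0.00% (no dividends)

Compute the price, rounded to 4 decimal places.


d1 = (ln(S/K) + (r - q + 0.5*sigma^2) * T) / (sigma * sqrt(T)) = -0.23613058
d2 = d1 - sigma * sqrt(T) = -0.41984231
exp(-rT) = 0.96175071; exp(-qT) = 1.00000000
P = K * exp(-rT) * N(-d2) - S_0 * exp(-qT) * N(-d1)
N(-d1) = 0.59333433; N(-d2) = 0.66269967
P = 1.2700 * 0.96175071 * 0.66269967 - 1.1500 * 1.00000000 * 0.59333433 = 0.1271

Answer: Price = 0.1271


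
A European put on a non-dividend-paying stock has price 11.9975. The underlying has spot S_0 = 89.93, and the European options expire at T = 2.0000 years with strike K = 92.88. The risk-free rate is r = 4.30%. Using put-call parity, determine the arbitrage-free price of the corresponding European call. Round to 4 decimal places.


Put-call parity: C - P = S_0 * exp(-qT) - K * exp(-rT).
S_0 * exp(-qT) = 89.9300 * 1.00000000 = 89.93000000
K * exp(-rT) = 92.8800 * 0.91759423 = 85.22615220
C = P + S*exp(-qT) - K*exp(-rT)
C = 11.9975 + 89.93000000 - 85.22615220 = 16.7013

Answer: Call price = 16.7013


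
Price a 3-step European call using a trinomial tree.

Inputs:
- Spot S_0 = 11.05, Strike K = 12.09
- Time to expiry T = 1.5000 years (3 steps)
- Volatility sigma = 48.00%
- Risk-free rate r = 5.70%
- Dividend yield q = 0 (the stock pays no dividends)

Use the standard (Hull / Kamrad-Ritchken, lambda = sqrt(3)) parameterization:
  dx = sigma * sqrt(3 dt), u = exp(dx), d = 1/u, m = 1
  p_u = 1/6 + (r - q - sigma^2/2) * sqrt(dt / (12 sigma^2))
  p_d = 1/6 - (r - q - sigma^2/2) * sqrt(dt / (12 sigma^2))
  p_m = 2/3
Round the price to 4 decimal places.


dt = T/N = 0.500000; dx = sigma*sqrt(3*dt) = 0.587878
u = exp(dx) = 1.800164; d = 1/u = 0.555505
p_u = 0.141917, p_m = 0.666667, p_d = 0.191417
Discount per step: exp(-r*dt) = 0.971902
Stock lattice S(k, j) with j the centered position index:
  k=0: S(0,+0) = 11.0500
  k=1: S(1,-1) = 6.1383; S(1,+0) = 11.0500; S(1,+1) = 19.8918
  k=2: S(2,-2) = 3.4099; S(2,-1) = 6.1383; S(2,+0) = 11.0500; S(2,+1) = 19.8918; S(2,+2) = 35.8085
  k=3: S(3,-3) = 1.8942; S(3,-2) = 3.4099; S(3,-1) = 6.1383; S(3,+0) = 11.0500; S(3,+1) = 19.8918; S(3,+2) = 35.8085; S(3,+3) = 64.4612
Terminal payoffs V(N, j) = max(S_T - K, 0):
  V(3,-3) = 0.000000; V(3,-2) = 0.000000; V(3,-1) = 0.000000; V(3,+0) = 0.000000; V(3,+1) = 7.801808; V(3,+2) = 23.718507; V(3,+3) = 52.371171
Backward induction: V(k, j) = exp(-r*dt) * [p_u * V(k+1, j+1) + p_m * V(k+1, j) + p_d * V(k+1, j-1)]
  V(2,-2) = exp(-r*dt) * [p_u*0.000000 + p_m*0.000000 + p_d*0.000000] = 0.000000
  V(2,-1) = exp(-r*dt) * [p_u*0.000000 + p_m*0.000000 + p_d*0.000000] = 0.000000
  V(2,+0) = exp(-r*dt) * [p_u*7.801808 + p_m*0.000000 + p_d*0.000000] = 1.076096
  V(2,+1) = exp(-r*dt) * [p_u*23.718507 + p_m*7.801808 + p_d*0.000000] = 8.326535
  V(2,+2) = exp(-r*dt) * [p_u*52.371171 + p_m*23.718507 + p_d*7.801808] = 24.042991
  V(1,-1) = exp(-r*dt) * [p_u*1.076096 + p_m*0.000000 + p_d*0.000000] = 0.148425
  V(1,+0) = exp(-r*dt) * [p_u*8.326535 + p_m*1.076096 + p_d*0.000000] = 1.845712
  V(1,+1) = exp(-r*dt) * [p_u*24.042991 + p_m*8.326535 + p_d*1.076096] = 8.911475
  V(0,+0) = exp(-r*dt) * [p_u*8.911475 + p_m*1.845712 + p_d*0.148425] = 2.452665

Answer: Price = V(0,0) = 2.4527


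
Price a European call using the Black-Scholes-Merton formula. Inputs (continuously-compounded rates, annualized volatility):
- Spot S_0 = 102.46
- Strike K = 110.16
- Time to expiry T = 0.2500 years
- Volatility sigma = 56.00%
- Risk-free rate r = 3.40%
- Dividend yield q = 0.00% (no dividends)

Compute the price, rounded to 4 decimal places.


Answer: Price = 8.7049

Derivation:
d1 = (ln(S/K) + (r - q + 0.5*sigma^2) * T) / (sigma * sqrt(T)) = -0.08843349
d2 = d1 - sigma * sqrt(T) = -0.36843349
exp(-rT) = 0.99153602; exp(-qT) = 1.00000000
C = S_0 * exp(-qT) * N(d1) - K * exp(-rT) * N(d2)
N(d1) = 0.46476607; N(d2) = 0.35627502
C = 102.4600 * 1.00000000 * 0.46476607 - 110.1600 * 0.99153602 * 0.35627502 = 8.7049


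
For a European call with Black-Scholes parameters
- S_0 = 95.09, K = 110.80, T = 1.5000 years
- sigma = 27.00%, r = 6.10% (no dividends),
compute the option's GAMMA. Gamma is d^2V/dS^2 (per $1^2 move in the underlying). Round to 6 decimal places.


Answer: Gamma = 0.012685

Derivation:
d1 = -0.0203457726; d2 = -0.3510268878
phi(d1) = 0.3988597178; exp(-qT) = 1.0000000000; exp(-rT) = 0.9125613162
Gamma = exp(-qT) * phi(d1) / (S * sigma * sqrt(T)) = 1.0000000000 * 0.3988597178 / (95.0900 * 0.2700 * 1.2247448714) = 0.012685


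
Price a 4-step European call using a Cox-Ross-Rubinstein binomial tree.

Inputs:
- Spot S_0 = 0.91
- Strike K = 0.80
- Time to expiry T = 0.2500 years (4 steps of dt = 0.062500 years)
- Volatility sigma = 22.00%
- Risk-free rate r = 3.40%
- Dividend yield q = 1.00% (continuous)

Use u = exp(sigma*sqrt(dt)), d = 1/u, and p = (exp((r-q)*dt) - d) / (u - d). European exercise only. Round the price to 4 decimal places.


Answer: Price = V(0,0) = 0.1188

Derivation:
dt = T/N = 0.062500
u = exp(sigma*sqrt(dt)) = 1.056541; d = 1/u = 0.946485
p = (exp((r-q)*dt) - d) / (u - d) = 0.499893
Discount per step: exp(-r*dt) = 0.997877
Stock lattice S(k, i) with i counting down-moves:
  k=0: S(0,0) = 0.9100
  k=1: S(1,0) = 0.9615; S(1,1) = 0.8613
  k=2: S(2,0) = 1.0158; S(2,1) = 0.9100; S(2,2) = 0.8152
  k=3: S(3,0) = 1.0732; S(3,1) = 0.9615; S(3,2) = 0.8613; S(3,3) = 0.7716
  k=4: S(4,0) = 1.1339; S(4,1) = 1.0158; S(4,2) = 0.9100; S(4,3) = 0.8152; S(4,4) = 0.7303
Terminal payoffs V(N, i) = max(S_T - K, 0):
  V(4,0) = 0.333930; V(4,1) = 0.215813; V(4,2) = 0.110000; V(4,3) = 0.015209; V(4,4) = 0.000000
Backward induction: V(k, i) = exp(-r*dt) * [p * V(k+1, i) + (1-p) * V(k+1, i+1)].
  V(3,0) = exp(-r*dt) * [p*0.333930 + (1-p)*0.215813] = 0.274275
  V(3,1) = exp(-r*dt) * [p*0.215813 + (1-p)*0.110000] = 0.162549
  V(3,2) = exp(-r*dt) * [p*0.110000 + (1-p)*0.015209] = 0.062462
  V(3,3) = exp(-r*dt) * [p*0.015209 + (1-p)*0.000000] = 0.007587
  V(2,0) = exp(-r*dt) * [p*0.274275 + (1-p)*0.162549] = 0.217937
  V(2,1) = exp(-r*dt) * [p*0.162549 + (1-p)*0.062462] = 0.112256
  V(2,2) = exp(-r*dt) * [p*0.062462 + (1-p)*0.007587] = 0.034944
  V(1,0) = exp(-r*dt) * [p*0.217937 + (1-p)*0.112256] = 0.164735
  V(1,1) = exp(-r*dt) * [p*0.112256 + (1-p)*0.034944] = 0.073436
  V(0,0) = exp(-r*dt) * [p*0.164735 + (1-p)*0.073436] = 0.118823


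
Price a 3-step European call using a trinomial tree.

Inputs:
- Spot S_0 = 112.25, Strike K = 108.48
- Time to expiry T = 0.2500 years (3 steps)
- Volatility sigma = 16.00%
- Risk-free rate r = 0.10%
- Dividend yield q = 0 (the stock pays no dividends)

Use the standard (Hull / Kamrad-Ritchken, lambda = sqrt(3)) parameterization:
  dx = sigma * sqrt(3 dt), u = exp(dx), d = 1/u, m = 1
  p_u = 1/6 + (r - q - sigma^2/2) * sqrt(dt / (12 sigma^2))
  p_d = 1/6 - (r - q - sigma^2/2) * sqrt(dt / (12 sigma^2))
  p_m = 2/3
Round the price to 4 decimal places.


Answer: Price = V(0,0) = 5.8565

Derivation:
dt = T/N = 0.083333; dx = sigma*sqrt(3*dt) = 0.080000
u = exp(dx) = 1.083287; d = 1/u = 0.923116
p_u = 0.160521, p_m = 0.666667, p_d = 0.172812
Discount per step: exp(-r*dt) = 0.999917
Stock lattice S(k, j) with j the centered position index:
  k=0: S(0,+0) = 112.2500
  k=1: S(1,-1) = 103.6198; S(1,+0) = 112.2500; S(1,+1) = 121.5990
  k=2: S(2,-2) = 95.6531; S(2,-1) = 103.6198; S(2,+0) = 112.2500; S(2,+1) = 121.5990; S(2,+2) = 131.7266
  k=3: S(3,-3) = 88.2990; S(3,-2) = 95.6531; S(3,-1) = 103.6198; S(3,+0) = 112.2500; S(3,+1) = 121.5990; S(3,+2) = 131.7266; S(3,+3) = 142.6977
Terminal payoffs V(N, j) = max(S_T - K, 0):
  V(3,-3) = 0.000000; V(3,-2) = 0.000000; V(3,-1) = 0.000000; V(3,+0) = 3.770000; V(3,+1) = 13.118973; V(3,+2) = 23.246595; V(3,+3) = 34.217717
Backward induction: V(k, j) = exp(-r*dt) * [p_u * V(k+1, j+1) + p_m * V(k+1, j) + p_d * V(k+1, j-1)]
  V(2,-2) = exp(-r*dt) * [p_u*0.000000 + p_m*0.000000 + p_d*0.000000] = 0.000000
  V(2,-1) = exp(-r*dt) * [p_u*3.770000 + p_m*0.000000 + p_d*0.000000] = 0.605113
  V(2,+0) = exp(-r*dt) * [p_u*13.118973 + p_m*3.770000 + p_d*0.000000] = 4.618817
  V(2,+1) = exp(-r*dt) * [p_u*23.246595 + p_m*13.118973 + p_d*3.770000] = 13.127954
  V(2,+2) = exp(-r*dt) * [p_u*34.217717 + p_m*23.246595 + p_d*13.118973] = 23.255571
  V(1,-1) = exp(-r*dt) * [p_u*4.618817 + p_m*0.605113 + p_d*0.000000] = 1.144730
  V(1,+0) = exp(-r*dt) * [p_u*13.127954 + p_m*4.618817 + p_d*0.605113] = 5.290652
  V(1,+1) = exp(-r*dt) * [p_u*23.255571 + p_m*13.127954 + p_d*4.618817] = 13.282056
  V(0,+0) = exp(-r*dt) * [p_u*13.282056 + p_m*5.290652 + p_d*1.144730] = 5.856483


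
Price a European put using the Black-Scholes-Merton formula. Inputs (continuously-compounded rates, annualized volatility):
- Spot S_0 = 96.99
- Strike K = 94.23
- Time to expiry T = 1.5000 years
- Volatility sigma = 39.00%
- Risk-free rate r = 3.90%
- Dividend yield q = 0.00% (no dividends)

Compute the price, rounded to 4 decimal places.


d1 = (ln(S/K) + (r - q + 0.5*sigma^2) * T) / (sigma * sqrt(T)) = 0.42173991
d2 = d1 - sigma * sqrt(T) = -0.05591059
exp(-rT) = 0.94317824; exp(-qT) = 1.00000000
P = K * exp(-rT) * N(-d2) - S_0 * exp(-qT) * N(-d1)
N(-d1) = 0.33660744; N(-d2) = 0.52229348
P = 94.2300 * 0.94317824 * 0.52229348 - 96.9900 * 1.00000000 * 0.33660744 = 13.7716

Answer: Price = 13.7716


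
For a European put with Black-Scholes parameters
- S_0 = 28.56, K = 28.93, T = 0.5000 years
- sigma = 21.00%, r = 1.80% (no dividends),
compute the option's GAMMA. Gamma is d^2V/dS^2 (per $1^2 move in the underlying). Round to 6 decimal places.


d1 = 0.0481709321; d2 = -0.1003214919
phi(d1) = 0.3984796883; exp(-qT) = 1.0000000000; exp(-rT) = 0.9910403788
Gamma = exp(-qT) * phi(d1) / (S * sigma * sqrt(T)) = 1.0000000000 * 0.3984796883 / (28.5600 * 0.2100 * 0.7071067812) = 0.093960

Answer: Gamma = 0.093960


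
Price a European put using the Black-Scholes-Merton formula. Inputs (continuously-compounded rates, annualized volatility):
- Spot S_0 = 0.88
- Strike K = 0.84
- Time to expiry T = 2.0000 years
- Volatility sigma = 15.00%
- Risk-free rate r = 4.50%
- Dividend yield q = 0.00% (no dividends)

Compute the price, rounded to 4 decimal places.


Answer: Price = 0.0273

Derivation:
d1 = (ln(S/K) + (r - q + 0.5*sigma^2) * T) / (sigma * sqrt(T)) = 0.74962754
d2 = d1 - sigma * sqrt(T) = 0.53749551
exp(-rT) = 0.91393119; exp(-qT) = 1.00000000
P = K * exp(-rT) * N(-d2) - S_0 * exp(-qT) * N(-d1)
N(-d1) = 0.22673953; N(-d2) = 0.29546269
P = 0.8400 * 0.91393119 * 0.29546269 - 0.8800 * 1.00000000 * 0.22673953 = 0.0273


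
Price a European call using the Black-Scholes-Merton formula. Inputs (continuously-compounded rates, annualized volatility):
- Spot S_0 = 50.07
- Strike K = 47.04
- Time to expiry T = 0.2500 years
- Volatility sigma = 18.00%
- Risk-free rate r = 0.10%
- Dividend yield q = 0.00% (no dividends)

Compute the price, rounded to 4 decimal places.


d1 = (ln(S/K) + (r - q + 0.5*sigma^2) * T) / (sigma * sqrt(T)) = 0.74137470
d2 = d1 - sigma * sqrt(T) = 0.65137470
exp(-rT) = 0.99975003; exp(-qT) = 1.00000000
C = S_0 * exp(-qT) * N(d1) - K * exp(-rT) * N(d2)
N(d1) = 0.77076686; N(d2) = 0.74259768
C = 50.0700 * 1.00000000 * 0.77076686 - 47.0400 * 0.99975003 * 0.74259768 = 3.6692

Answer: Price = 3.6692


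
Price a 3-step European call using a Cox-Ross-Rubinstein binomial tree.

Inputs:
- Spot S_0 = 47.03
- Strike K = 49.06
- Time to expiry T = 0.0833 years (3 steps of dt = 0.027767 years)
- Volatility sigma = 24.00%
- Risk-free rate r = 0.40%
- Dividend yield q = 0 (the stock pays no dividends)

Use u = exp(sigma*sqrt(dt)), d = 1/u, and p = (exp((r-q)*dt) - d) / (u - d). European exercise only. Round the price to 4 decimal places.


dt = T/N = 0.027767
u = exp(sigma*sqrt(dt)) = 1.040802; d = 1/u = 0.960797
p = (exp((r-q)*dt) - d) / (u - d) = 0.491392
Discount per step: exp(-r*dt) = 0.999889
Stock lattice S(k, i) with i counting down-moves:
  k=0: S(0,0) = 47.0300
  k=1: S(1,0) = 48.9489; S(1,1) = 45.1863
  k=2: S(2,0) = 50.9462; S(2,1) = 47.0300; S(2,2) = 43.4149
  k=3: S(3,0) = 53.0249; S(3,1) = 48.9489; S(3,2) = 45.1863; S(3,3) = 41.7129
Terminal payoffs V(N, i) = max(S_T - K, 0):
  V(3,0) = 3.964904; V(3,1) = 0.000000; V(3,2) = 0.000000; V(3,3) = 0.000000
Backward induction: V(k, i) = exp(-r*dt) * [p * V(k+1, i) + (1-p) * V(k+1, i+1)].
  V(2,0) = exp(-r*dt) * [p*3.964904 + (1-p)*0.000000] = 1.948104
  V(2,1) = exp(-r*dt) * [p*0.000000 + (1-p)*0.000000] = 0.000000
  V(2,2) = exp(-r*dt) * [p*0.000000 + (1-p)*0.000000] = 0.000000
  V(1,0) = exp(-r*dt) * [p*1.948104 + (1-p)*0.000000] = 0.957176
  V(1,1) = exp(-r*dt) * [p*0.000000 + (1-p)*0.000000] = 0.000000
  V(0,0) = exp(-r*dt) * [p*0.957176 + (1-p)*0.000000] = 0.470296

Answer: Price = V(0,0) = 0.4703


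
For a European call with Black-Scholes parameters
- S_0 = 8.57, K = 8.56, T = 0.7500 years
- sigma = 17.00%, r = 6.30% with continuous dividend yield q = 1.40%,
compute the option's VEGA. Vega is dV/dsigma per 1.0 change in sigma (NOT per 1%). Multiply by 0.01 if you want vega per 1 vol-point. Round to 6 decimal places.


Answer: Vega = 2.773622

Derivation:
d1 = 0.3311616104; d2 = 0.1839372918
phi(d1) = 0.3776556266; exp(-qT) = 0.9895549326; exp(-rT) = 0.9538489056
Vega = S * exp(-qT) * phi(d1) * sqrt(T) = 8.5700 * 0.9895549326 * 0.3776556266 * 0.8660254038 = 2.773622


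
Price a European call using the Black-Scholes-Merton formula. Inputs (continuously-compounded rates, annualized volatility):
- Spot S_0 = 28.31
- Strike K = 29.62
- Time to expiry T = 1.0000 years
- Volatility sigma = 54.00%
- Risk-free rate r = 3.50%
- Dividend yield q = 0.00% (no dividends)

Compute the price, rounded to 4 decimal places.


Answer: Price = 5.9119

Derivation:
d1 = (ln(S/K) + (r - q + 0.5*sigma^2) * T) / (sigma * sqrt(T)) = 0.25104683
d2 = d1 - sigma * sqrt(T) = -0.28895317
exp(-rT) = 0.96560542; exp(-qT) = 1.00000000
C = S_0 * exp(-qT) * N(d1) - K * exp(-rT) * N(d2)
N(d1) = 0.59911105; N(d2) = 0.38630861
C = 28.3100 * 1.00000000 * 0.59911105 - 29.6200 * 0.96560542 * 0.38630861 = 5.9119


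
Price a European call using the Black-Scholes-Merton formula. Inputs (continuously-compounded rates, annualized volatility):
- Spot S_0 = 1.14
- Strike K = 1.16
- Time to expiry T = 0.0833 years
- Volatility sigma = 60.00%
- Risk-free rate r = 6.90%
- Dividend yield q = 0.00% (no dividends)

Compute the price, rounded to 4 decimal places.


d1 = (ln(S/K) + (r - q + 0.5*sigma^2) * T) / (sigma * sqrt(T)) = 0.01934486
d2 = d1 - sigma * sqrt(T) = -0.15382558
exp(-rT) = 0.99426879; exp(-qT) = 1.00000000
C = S_0 * exp(-qT) * N(d1) - K * exp(-rT) * N(d2)
N(d1) = 0.50771700; N(d2) = 0.43887363
C = 1.1400 * 1.00000000 * 0.50771700 - 1.1600 * 0.99426879 * 0.43887363 = 0.0726

Answer: Price = 0.0726


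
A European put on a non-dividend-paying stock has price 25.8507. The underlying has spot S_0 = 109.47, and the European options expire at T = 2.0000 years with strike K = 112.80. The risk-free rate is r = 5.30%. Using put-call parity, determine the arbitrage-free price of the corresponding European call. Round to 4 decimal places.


Put-call parity: C - P = S_0 * exp(-qT) - K * exp(-rT).
S_0 * exp(-qT) = 109.4700 * 1.00000000 = 109.47000000
K * exp(-rT) = 112.8000 * 0.89942465 = 101.45510030
C = P + S*exp(-qT) - K*exp(-rT)
C = 25.8507 + 109.47000000 - 101.45510030 = 33.8656

Answer: Call price = 33.8656


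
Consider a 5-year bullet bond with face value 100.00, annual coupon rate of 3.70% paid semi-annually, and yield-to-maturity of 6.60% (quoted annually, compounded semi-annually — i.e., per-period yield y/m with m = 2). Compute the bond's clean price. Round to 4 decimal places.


Coupon per period c = face * coupon_rate / m = 1.850000
Periods per year m = 2; per-period yield y/m = 0.033000
Number of cashflows N = 10
Cashflows (t years, CF_t, discount factor 1/(1+y/m)^(m*t), PV):
  t = 0.5000: CF_t = 1.850000, DF = 0.968054, PV = 1.790900
  t = 1.0000: CF_t = 1.850000, DF = 0.937129, PV = 1.733689
  t = 1.5000: CF_t = 1.850000, DF = 0.907192, PV = 1.678305
  t = 2.0000: CF_t = 1.850000, DF = 0.878211, PV = 1.624690
  t = 2.5000: CF_t = 1.850000, DF = 0.850156, PV = 1.572788
  t = 3.0000: CF_t = 1.850000, DF = 0.822997, PV = 1.522544
  t = 3.5000: CF_t = 1.850000, DF = 0.796705, PV = 1.473905
  t = 4.0000: CF_t = 1.850000, DF = 0.771254, PV = 1.426820
  t = 4.5000: CF_t = 1.850000, DF = 0.746616, PV = 1.381239
  t = 5.0000: CF_t = 101.850000, DF = 0.722764, PV = 73.613560
Price P = sum_t PV_t = 87.818438

Answer: Price = 87.8184


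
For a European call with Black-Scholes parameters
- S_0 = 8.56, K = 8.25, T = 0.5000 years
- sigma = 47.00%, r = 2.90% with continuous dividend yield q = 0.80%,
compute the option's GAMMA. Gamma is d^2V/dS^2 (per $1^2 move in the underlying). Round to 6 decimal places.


d1 = 0.3087558886; d2 = -0.0235842985
phi(d1) = 0.3803727323; exp(-qT) = 0.9960079893; exp(-rT) = 0.9856046187
Gamma = exp(-qT) * phi(d1) / (S * sigma * sqrt(T)) = 0.9960079893 * 0.3803727323 / (8.5600 * 0.4700 * 0.7071067812) = 0.133173

Answer: Gamma = 0.133173


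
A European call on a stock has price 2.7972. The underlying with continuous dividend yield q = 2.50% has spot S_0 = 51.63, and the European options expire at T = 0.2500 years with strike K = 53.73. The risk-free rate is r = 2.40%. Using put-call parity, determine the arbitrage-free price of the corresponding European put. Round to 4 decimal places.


Put-call parity: C - P = S_0 * exp(-qT) - K * exp(-rT).
S_0 * exp(-qT) = 51.6300 * 0.99376949 = 51.30831880
K * exp(-rT) = 53.7300 * 0.99401796 = 53.40858521
P = C - S*exp(-qT) + K*exp(-rT)
P = 2.7972 - 51.30831880 + 53.40858521 = 4.8975

Answer: Put price = 4.8975


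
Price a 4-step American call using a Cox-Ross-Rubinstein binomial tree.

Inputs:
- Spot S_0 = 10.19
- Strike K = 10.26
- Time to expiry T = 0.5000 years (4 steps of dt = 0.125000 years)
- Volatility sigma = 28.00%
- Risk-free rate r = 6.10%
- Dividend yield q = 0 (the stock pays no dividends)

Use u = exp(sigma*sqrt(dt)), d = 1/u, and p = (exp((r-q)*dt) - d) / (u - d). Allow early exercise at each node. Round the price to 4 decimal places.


dt = T/N = 0.125000
u = exp(sigma*sqrt(dt)) = 1.104061; d = 1/u = 0.905747
p = (exp((r-q)*dt) - d) / (u - d) = 0.513868
Discount per step: exp(-r*dt) = 0.992404
Stock lattice S(k, i) with i counting down-moves:
  k=0: S(0,0) = 10.1900
  k=1: S(1,0) = 11.2504; S(1,1) = 9.2296
  k=2: S(2,0) = 12.4211; S(2,1) = 10.1900; S(2,2) = 8.3597
  k=3: S(3,0) = 13.7137; S(3,1) = 11.2504; S(3,2) = 9.2296; S(3,3) = 7.5717
  k=4: S(4,0) = 15.1407; S(4,1) = 12.4211; S(4,2) = 10.1900; S(4,3) = 8.3597; S(4,4) = 6.8581
Terminal payoffs V(N, i) = max(S_T - K, 0):
  V(4,0) = 4.880702; V(4,1) = 2.161101; V(4,2) = 0.000000; V(4,3) = 0.000000; V(4,4) = 0.000000
Backward induction: V(k, i) = exp(-r*dt) * [p * V(k+1, i) + (1-p) * V(k+1, i+1)]; then take max(V_cont, immediate exercise) for American.
  V(3,0) = exp(-r*dt) * [p*4.880702 + (1-p)*2.161101] = 3.531585; exercise = 3.453650; V(3,0) = max -> 3.531585
  V(3,1) = exp(-r*dt) * [p*2.161101 + (1-p)*0.000000] = 1.102085; exercise = 0.990379; V(3,1) = max -> 1.102085
  V(3,2) = exp(-r*dt) * [p*0.000000 + (1-p)*0.000000] = 0.000000; exercise = 0.000000; V(3,2) = max -> 0.000000
  V(3,3) = exp(-r*dt) * [p*0.000000 + (1-p)*0.000000] = 0.000000; exercise = 0.000000; V(3,3) = max -> 0.000000
  V(2,0) = exp(-r*dt) * [p*3.531585 + (1-p)*1.102085] = 2.332672; exercise = 2.161101; V(2,0) = max -> 2.332672
  V(2,1) = exp(-r*dt) * [p*1.102085 + (1-p)*0.000000] = 0.562024; exercise = 0.000000; V(2,1) = max -> 0.562024
  V(2,2) = exp(-r*dt) * [p*0.000000 + (1-p)*0.000000] = 0.000000; exercise = 0.000000; V(2,2) = max -> 0.000000
  V(1,0) = exp(-r*dt) * [p*2.332672 + (1-p)*0.562024] = 1.460722; exercise = 0.990379; V(1,0) = max -> 1.460722
  V(1,1) = exp(-r*dt) * [p*0.562024 + (1-p)*0.000000] = 0.286612; exercise = 0.000000; V(1,1) = max -> 0.286612
  V(0,0) = exp(-r*dt) * [p*1.460722 + (1-p)*0.286612] = 0.883189; exercise = 0.000000; V(0,0) = max -> 0.883189

Answer: Price = V(0,0) = 0.8832


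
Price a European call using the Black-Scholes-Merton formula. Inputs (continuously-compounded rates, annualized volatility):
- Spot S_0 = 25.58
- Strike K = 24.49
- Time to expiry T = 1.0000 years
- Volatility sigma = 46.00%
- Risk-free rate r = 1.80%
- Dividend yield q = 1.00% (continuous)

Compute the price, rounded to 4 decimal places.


d1 = (ln(S/K) + (r - q + 0.5*sigma^2) * T) / (sigma * sqrt(T)) = 0.34205636
d2 = d1 - sigma * sqrt(T) = -0.11794364
exp(-rT) = 0.98216103; exp(-qT) = 0.99004983
C = S_0 * exp(-qT) * N(d1) - K * exp(-rT) * N(d2)
N(d1) = 0.63384576; N(d2) = 0.45305616
C = 25.5800 * 0.99004983 * 0.63384576 - 24.4900 * 0.98216103 * 0.45305616 = 5.1550

Answer: Price = 5.1550


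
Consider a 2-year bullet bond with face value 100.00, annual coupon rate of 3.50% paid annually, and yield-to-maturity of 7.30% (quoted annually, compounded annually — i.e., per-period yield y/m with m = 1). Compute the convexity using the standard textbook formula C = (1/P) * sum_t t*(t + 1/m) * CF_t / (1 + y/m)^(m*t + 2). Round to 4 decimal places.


Answer: Convexity = 5.0897

Derivation:
Coupon per period c = face * coupon_rate / m = 3.500000
Periods per year m = 1; per-period yield y/m = 0.073000
Number of cashflows N = 2
Cashflows (t years, CF_t, discount factor 1/(1+y/m)^(m*t), PV):
  t = 1.0000: CF_t = 3.500000, DF = 0.931966, PV = 3.261883
  t = 2.0000: CF_t = 103.500000, DF = 0.868561, PV = 89.896111
Price P = sum_t PV_t = 93.157994
Convexity numerator sum_t t*(t + 1/m) * CF_t / (1+y/m)^(m*t + 2):
  t = 1.0000: term = 5.666291
  t = 2.0000: term = 468.481788
Convexity = (1/P) * sum = 474.148079 / 93.157994 = 5.089720


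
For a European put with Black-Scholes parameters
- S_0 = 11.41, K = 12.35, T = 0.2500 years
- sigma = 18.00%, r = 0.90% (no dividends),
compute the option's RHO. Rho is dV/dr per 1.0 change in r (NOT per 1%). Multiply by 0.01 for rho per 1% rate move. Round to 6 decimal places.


d1 = -0.8096211022; d2 = -0.8996211022
phi(d1) = 0.2874570855; exp(-qT) = 1.0000000000; exp(-rT) = 0.9977525294
N(-d2) = 0.8158390384
Rho = -K*T*exp(-rT)*N(-d2) = -12.3500 * 0.2500 * 0.9977525294 * 0.8158390384 = -2.513242

Answer: Rho = -2.513242


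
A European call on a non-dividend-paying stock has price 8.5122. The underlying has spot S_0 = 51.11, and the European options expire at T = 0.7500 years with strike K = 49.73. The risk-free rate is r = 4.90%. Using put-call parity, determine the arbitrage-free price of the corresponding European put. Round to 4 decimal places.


Put-call parity: C - P = S_0 * exp(-qT) - K * exp(-rT).
S_0 * exp(-qT) = 51.1100 * 1.00000000 = 51.11000000
K * exp(-rT) = 49.7300 * 0.96391708 = 47.93559661
P = C - S*exp(-qT) + K*exp(-rT)
P = 8.5122 - 51.11000000 + 47.93559661 = 5.3378

Answer: Put price = 5.3378


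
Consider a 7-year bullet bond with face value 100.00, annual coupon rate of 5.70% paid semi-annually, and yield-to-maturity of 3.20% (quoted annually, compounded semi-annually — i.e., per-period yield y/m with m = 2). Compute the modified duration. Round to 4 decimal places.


Coupon per period c = face * coupon_rate / m = 2.850000
Periods per year m = 2; per-period yield y/m = 0.016000
Number of cashflows N = 14
Cashflows (t years, CF_t, discount factor 1/(1+y/m)^(m*t), PV):
  t = 0.5000: CF_t = 2.850000, DF = 0.984252, PV = 2.805118
  t = 1.0000: CF_t = 2.850000, DF = 0.968752, PV = 2.760943
  t = 1.5000: CF_t = 2.850000, DF = 0.953496, PV = 2.717464
  t = 2.0000: CF_t = 2.850000, DF = 0.938480, PV = 2.674669
  t = 2.5000: CF_t = 2.850000, DF = 0.923701, PV = 2.632548
  t = 3.0000: CF_t = 2.850000, DF = 0.909155, PV = 2.591091
  t = 3.5000: CF_t = 2.850000, DF = 0.894837, PV = 2.550286
  t = 4.0000: CF_t = 2.850000, DF = 0.880745, PV = 2.510124
  t = 4.5000: CF_t = 2.850000, DF = 0.866875, PV = 2.470595
  t = 5.0000: CF_t = 2.850000, DF = 0.853224, PV = 2.431688
  t = 5.5000: CF_t = 2.850000, DF = 0.839787, PV = 2.393393
  t = 6.0000: CF_t = 2.850000, DF = 0.826562, PV = 2.355702
  t = 6.5000: CF_t = 2.850000, DF = 0.813545, PV = 2.318604
  t = 7.0000: CF_t = 102.850000, DF = 0.800734, PV = 82.355458
Price P = sum_t PV_t = 115.567682
First compute Macaulay numerator sum_t t * PV_t:
  t * PV_t at t = 0.5000: 1.402559
  t * PV_t at t = 1.0000: 2.760943
  t * PV_t at t = 1.5000: 4.076195
  t * PV_t at t = 2.0000: 5.349338
  t * PV_t at t = 2.5000: 6.581370
  t * PV_t at t = 3.0000: 7.773272
  t * PV_t at t = 3.5000: 8.926001
  t * PV_t at t = 4.0000: 10.040496
  t * PV_t at t = 4.5000: 11.117676
  t * PV_t at t = 5.0000: 12.158438
  t * PV_t at t = 5.5000: 13.163663
  t * PV_t at t = 6.0000: 14.134212
  t * PV_t at t = 6.5000: 15.070929
  t * PV_t at t = 7.0000: 576.488203
Macaulay duration D = 689.043297 / 115.567682 = 5.962249
Modified duration = D / (1 + y/m) = 5.962249 / (1 + 0.016000) = 5.868355

Answer: Modified duration = 5.8684


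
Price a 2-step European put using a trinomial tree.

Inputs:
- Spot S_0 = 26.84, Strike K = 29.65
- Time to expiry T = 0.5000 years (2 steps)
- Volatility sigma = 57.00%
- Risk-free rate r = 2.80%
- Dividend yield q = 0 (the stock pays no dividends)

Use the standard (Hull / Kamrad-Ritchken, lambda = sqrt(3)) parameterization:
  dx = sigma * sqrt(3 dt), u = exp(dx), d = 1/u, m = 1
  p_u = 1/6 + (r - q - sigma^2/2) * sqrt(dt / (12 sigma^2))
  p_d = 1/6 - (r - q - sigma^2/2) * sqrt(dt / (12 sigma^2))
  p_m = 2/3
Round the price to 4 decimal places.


dt = T/N = 0.250000; dx = sigma*sqrt(3*dt) = 0.493634
u = exp(dx) = 1.638260; d = 1/u = 0.610404
p_u = 0.132621, p_m = 0.666667, p_d = 0.200713
Discount per step: exp(-r*dt) = 0.993024
Stock lattice S(k, j) with j the centered position index:
  k=0: S(0,+0) = 26.8400
  k=1: S(1,-1) = 16.3832; S(1,+0) = 26.8400; S(1,+1) = 43.9709
  k=2: S(2,-2) = 10.0004; S(2,-1) = 16.3832; S(2,+0) = 26.8400; S(2,+1) = 43.9709; S(2,+2) = 72.0357
Terminal payoffs V(N, j) = max(K - S_T, 0):
  V(2,-2) = 19.649607; V(2,-1) = 13.266760; V(2,+0) = 2.810000; V(2,+1) = 0.000000; V(2,+2) = 0.000000
Backward induction: V(k, j) = exp(-r*dt) * [p_u * V(k+1, j+1) + p_m * V(k+1, j) + p_d * V(k+1, j-1)]
  V(1,-1) = exp(-r*dt) * [p_u*2.810000 + p_m*13.266760 + p_d*19.649607] = 13.069289
  V(1,+0) = exp(-r*dt) * [p_u*0.000000 + p_m*2.810000 + p_d*13.266760] = 4.504497
  V(1,+1) = exp(-r*dt) * [p_u*0.000000 + p_m*0.000000 + p_d*2.810000] = 0.560068
  V(0,+0) = exp(-r*dt) * [p_u*0.560068 + p_m*4.504497 + p_d*13.069289] = 5.660682

Answer: Price = V(0,0) = 5.6607
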